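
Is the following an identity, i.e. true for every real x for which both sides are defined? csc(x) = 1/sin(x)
Yes, this is an identity.

Claim: csc(x) = 1/sin(x).
Reasoning: csc(x) is by definition the reciprocal of sin(x), wherever sin(x) ≠ 0.
So the two sides agree for every real x for which both sides are defined.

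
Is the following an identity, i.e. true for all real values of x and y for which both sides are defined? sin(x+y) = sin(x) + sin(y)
No, this is NOT an identity.

Claim: sin(x+y) = sin(x) + sin(y).
Test a specific point where both sides are defined: x = π/6, y = π/6.
LHS = sin(x+y) ≈ 0.8660
RHS = sin(x) + sin(y) ≈ 1.0000
Since 0.8660 ≠ 1.0000, the equation fails at this point, so it cannot hold for all real values of x and y for which both sides are defined.
The correct expansion is sin(x+y) = sin(x)cos(y) + cos(x)sin(y); sine is not additive.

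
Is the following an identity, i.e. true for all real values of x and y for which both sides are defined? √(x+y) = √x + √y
Claim: √(x+y) = √x + √y.
Test a specific point where both sides are defined: x = 4, y = 3/2.
LHS = √(x+y) ≈ 2.3452
RHS = √x + √y ≈ 3.2247
Since 2.3452 ≠ 3.2247, the equation fails at this point, so it cannot hold for all real values of x and y for which both sides are defined.
Squaring the right side gives x + 2√(xy) + y, not x + y.

Conclusion: No, this is NOT an identity.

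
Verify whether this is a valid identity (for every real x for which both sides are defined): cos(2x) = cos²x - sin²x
Claim: cos(2x) = cos²x - sin²x.
Reasoning: Put y = x in the addition formula cos(x+y) = cos(x)cos(y) - sin(x)sin(y): cos(2x) = cos²x - sin²x.
So the two sides agree for every real x for which both sides are defined.

Conclusion: Yes, this is an identity.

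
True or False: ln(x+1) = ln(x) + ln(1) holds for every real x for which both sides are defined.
Claim: ln(x+1) = ln(x) + ln(1).
Test a specific point where both sides are defined: x = 3/2.
LHS = ln(x+1) ≈ 0.9163
RHS = ln(x) + ln(1) ≈ 0.4055
Since 0.9163 ≠ 0.4055, the equation fails at this point, so it cannot hold for every real x for which both sides are defined.
ln(1) = 0, so the right side is just ln(x), which differs from ln(x+1).

Conclusion: False.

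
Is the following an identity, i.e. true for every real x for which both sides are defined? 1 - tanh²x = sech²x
Claim: 1 - tanh²x = sech²x.
Reasoning: Divide cosh²x - sinh²x = 1 through by cosh²x (never zero): 1 - tanh²x = 1/cosh²x = sech²x.
So the two sides agree for every real x for which both sides are defined.

Conclusion: Yes, this is an identity.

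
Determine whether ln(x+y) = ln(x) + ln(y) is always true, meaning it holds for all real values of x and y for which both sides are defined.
Claim: ln(x+y) = ln(x) + ln(y).
Test a specific point where both sides are defined: x = 3/2, y = 3/2.
LHS = ln(x+y) ≈ 1.0986
RHS = ln(x) + ln(y) ≈ 0.8109
Since 1.0986 ≠ 0.8109, the equation fails at this point, so it cannot hold for all real values of x and y for which both sides are defined.
ln(x) + ln(y) = ln(xy), not ln(x+y).

Conclusion: No, this is NOT an identity.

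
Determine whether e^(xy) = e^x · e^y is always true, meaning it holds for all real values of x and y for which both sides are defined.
No, this is NOT an identity.

Claim: e^(xy) = e^x · e^y.
Test a specific point where both sides are defined: x = -2, y = 3.
LHS = e^(xy) ≈ 0.0025
RHS = e^x · e^y ≈ 2.7183
Since 0.0025 ≠ 2.7183, the equation fails at this point, so it cannot hold for all real values of x and y for which both sides are defined.
e^x · e^y = e^(x+y), not e^(xy).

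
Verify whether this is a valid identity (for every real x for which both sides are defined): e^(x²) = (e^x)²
Claim: e^(x²) = (e^x)².
Test a specific point where both sides are defined: x = -2.
LHS = e^(x²) ≈ 54.5982
RHS = (e^x)² ≈ 0.0183
Since 54.5982 ≠ 0.0183, the equation fails at this point, so it cannot hold for every real x for which both sides are defined.
(e^x)² = e^(2x), and 2x ≠ x² in general.

Conclusion: No, this is NOT an identity.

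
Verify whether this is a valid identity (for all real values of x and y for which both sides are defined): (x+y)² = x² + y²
Claim: (x+y)² = x² + y².
Test a specific point where both sides are defined: x = -3, y = 1/2.
LHS = (x+y)² ≈ 6.2500
RHS = x² + y² ≈ 9.2500
Since 6.2500 ≠ 9.2500, the equation fails at this point, so it cannot hold for all real values of x and y for which both sides are defined.
The correct expansion is (x+y)² = x² + 2xy + y²; the cross term 2xy is missing.

Conclusion: No, this is NOT an identity.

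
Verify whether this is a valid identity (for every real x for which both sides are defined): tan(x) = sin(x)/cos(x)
Yes, this is an identity.

Claim: tan(x) = sin(x)/cos(x).
Reasoning: For an angle x whose terminal point on the unit circle is (cos x, sin x), tan(x) is defined as the ratio (second coordinate)/(first coordinate) = sin(x)/cos(x), wherever cos(x) ≠ 0.
So the two sides agree for every real x for which both sides are defined.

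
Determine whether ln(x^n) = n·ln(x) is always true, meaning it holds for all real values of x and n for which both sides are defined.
Claim: ln(x^n) = n·ln(x).
Reasoning: The right side requires x > 0. For x > 0, x^n = (e^(ln x))^n = e^(n·ln x), so taking ln of both sides gives ln(x^n) = n·ln(x).
So the two sides agree for all real values of x and n for which both sides are defined.

Conclusion: Yes, this is an identity.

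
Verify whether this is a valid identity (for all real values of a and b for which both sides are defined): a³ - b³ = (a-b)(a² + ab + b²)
Yes, this is an identity.

Claim: a³ - b³ = (a-b)(a² + ab + b²).
Reasoning: Expand the right side: (a-b)(a² + ab + b²) = a³ + a²b + ab² - a²b - ab² - b³ = a³ - b³ (the middle terms cancel in pairs).
So the two sides agree for all real values of a and b for which both sides are defined.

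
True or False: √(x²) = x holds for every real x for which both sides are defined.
False.

Claim: √(x²) = x.
Test a specific point where both sides are defined: x = -3.
LHS = √(x²) ≈ 3.0000
RHS = x ≈ -3.0000
Since 3.0000 ≠ -3.0000, the equation fails at this point, so it cannot hold for every real x for which both sides are defined.
√(x²) = |x|, which differs from x whenever x < 0 (both sides are defined for every real x).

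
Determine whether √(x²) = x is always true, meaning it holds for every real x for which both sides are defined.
Claim: √(x²) = x.
Test a specific point where both sides are defined: x = -1.
LHS = √(x²) ≈ 1.0000
RHS = x ≈ -1.0000
Since 1.0000 ≠ -1.0000, the equation fails at this point, so it cannot hold for every real x for which both sides are defined.
√(x²) = |x|, which differs from x whenever x < 0 (both sides are defined for every real x).

Conclusion: No, this is NOT an identity.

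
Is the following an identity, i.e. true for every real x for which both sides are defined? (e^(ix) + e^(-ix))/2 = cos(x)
Yes, this is an identity.

Claim: (e^(ix) + e^(-ix))/2 = cos(x).
Reasoning: By Euler's formula e^(ix) = cos(x) + i·sin(x) and e^(-ix) = cos(x) - i·sin(x). Adding cancels the sine terms: e^(ix) + e^(-ix) = 2cos(x); divide by 2.
So the two sides agree for every real x for which both sides are defined.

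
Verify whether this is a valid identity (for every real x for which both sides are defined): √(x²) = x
No, this is NOT an identity.

Claim: √(x²) = x.
Test a specific point where both sides are defined: x = -2.
LHS = √(x²) ≈ 2.0000
RHS = x ≈ -2.0000
Since 2.0000 ≠ -2.0000, the equation fails at this point, so it cannot hold for every real x for which both sides are defined.
√(x²) = |x|, which differs from x whenever x < 0 (both sides are defined for every real x).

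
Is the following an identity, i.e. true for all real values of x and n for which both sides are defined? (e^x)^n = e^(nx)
Claim: (e^x)^n = e^(nx).
Reasoning: e^x is a positive real number, and for a positive base B and real exponent n, B^n = e^(n·ln B). With B = e^x, ln B = x, so (e^x)^n = e^(n·x).
So the two sides agree for all real values of x and n for which both sides are defined.

Conclusion: Yes, this is an identity.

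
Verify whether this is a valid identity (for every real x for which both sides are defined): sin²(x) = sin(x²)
Claim: sin²(x) = sin(x²).
Test a specific point where both sides are defined: x = -π/4.
LHS = sin²(x) ≈ 0.5000
RHS = sin(x²) ≈ 0.5785
Since 0.5000 ≠ 0.5785, the equation fails at this point, so it cannot hold for every real x for which both sides are defined.
sin²(x) means (sin x)², squaring the output; sin(x²) squares the input. These are different functions.

Conclusion: No, this is NOT an identity.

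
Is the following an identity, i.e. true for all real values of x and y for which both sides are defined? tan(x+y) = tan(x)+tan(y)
No, this is NOT an identity.

Claim: tan(x+y) = tan(x)+tan(y).
Test a specific point where both sides are defined: x = 2π/3, y = -π/3.
LHS = tan(x+y) ≈ 1.7321
RHS = tan(x)+tan(y) ≈ -3.4641
Since 1.7321 ≠ -3.4641, the equation fails at this point, so it cannot hold for all real values of x and y for which both sides are defined.
The correct formula is tan(x+y) = (tan(x) + tan(y))/(1 - tan(x)tan(y)).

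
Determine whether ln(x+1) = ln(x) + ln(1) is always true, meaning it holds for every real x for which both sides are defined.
Claim: ln(x+1) = ln(x) + ln(1).
Test a specific point where both sides are defined: x = 4.
LHS = ln(x+1) ≈ 1.6094
RHS = ln(x) + ln(1) ≈ 1.3863
Since 1.6094 ≠ 1.3863, the equation fails at this point, so it cannot hold for every real x for which both sides are defined.
ln(1) = 0, so the right side is just ln(x), which differs from ln(x+1).

Conclusion: No, this is NOT an identity.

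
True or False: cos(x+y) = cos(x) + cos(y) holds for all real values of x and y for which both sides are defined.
False.

Claim: cos(x+y) = cos(x) + cos(y).
Test a specific point where both sides are defined: x = 2π/3, y = -π/2.
LHS = cos(x+y) ≈ 0.8660
RHS = cos(x) + cos(y) ≈ -0.5000
Since 0.8660 ≠ -0.5000, the equation fails at this point, so it cannot hold for all real values of x and y for which both sides are defined.
The correct expansion is cos(x+y) = cos(x)cos(y) - sin(x)sin(y); cosine is not additive.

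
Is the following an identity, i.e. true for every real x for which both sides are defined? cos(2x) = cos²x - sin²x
Yes, this is an identity.

Claim: cos(2x) = cos²x - sin²x.
Reasoning: Put y = x in the addition formula cos(x+y) = cos(x)cos(y) - sin(x)sin(y): cos(2x) = cos²x - sin²x.
So the two sides agree for every real x for which both sides are defined.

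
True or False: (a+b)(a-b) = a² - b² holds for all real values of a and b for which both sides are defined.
True.

Claim: (a+b)(a-b) = a² - b².
Reasoning: Expand: (a+b)(a-b) = a² - ab + ba - b² = a² - b² (the cross terms cancel).
So the two sides agree for all real values of a and b for which both sides are defined.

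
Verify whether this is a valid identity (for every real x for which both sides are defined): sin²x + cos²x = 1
Yes, this is an identity.

Claim: sin²x + cos²x = 1.
Reasoning: The point (cos x, sin x) lies on the unit circle X² + Y² = 1, so cos²x + sin²x = 1 for every real x.
So the two sides agree for every real x for which both sides are defined.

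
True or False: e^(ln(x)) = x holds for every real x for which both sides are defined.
True.

Claim: e^(ln(x)) = x.
Reasoning: For x > 0, ln(x) is by definition the exponent p such that e^p = x. Raising e to that exponent therefore returns x: e^(ln x) = x.
So the two sides agree for every real x for which both sides are defined.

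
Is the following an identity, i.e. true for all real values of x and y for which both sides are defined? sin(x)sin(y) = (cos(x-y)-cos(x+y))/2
Yes, this is an identity.

Claim: sin(x)sin(y) = (cos(x-y)-cos(x+y))/2.
Reasoning: cos(x-y) = cos(x)cos(y) + sin(x)sin(y) and cos(x+y) = cos(x)cos(y) - sin(x)sin(y). Subtracting, cos(x-y) - cos(x+y) = 2sin(x)sin(y); divide by 2.
So the two sides agree for all real values of x and y for which both sides are defined.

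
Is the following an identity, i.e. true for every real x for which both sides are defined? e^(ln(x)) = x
Yes, this is an identity.

Claim: e^(ln(x)) = x.
Reasoning: For x > 0, ln(x) is by definition the exponent p such that e^p = x. Raising e to that exponent therefore returns x: e^(ln x) = x.
So the two sides agree for every real x for which both sides are defined.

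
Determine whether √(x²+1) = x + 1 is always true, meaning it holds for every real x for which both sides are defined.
Claim: √(x²+1) = x + 1.
Test a specific point where both sides are defined: x = 5.
LHS = √(x²+1) ≈ 5.0990
RHS = x + 1 ≈ 6.0000
Since 5.0990 ≠ 6.0000, the equation fails at this point, so it cannot hold for every real x for which both sides are defined.
(x+1)² = x² + 2x + 1 ≠ x² + 1 unless x = 0.

Conclusion: No, this is NOT an identity.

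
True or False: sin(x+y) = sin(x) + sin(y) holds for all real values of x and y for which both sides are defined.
Claim: sin(x+y) = sin(x) + sin(y).
Test a specific point where both sides are defined: x = 3π/4, y = π.
LHS = sin(x+y) ≈ -0.7071
RHS = sin(x) + sin(y) ≈ 0.7071
Since -0.7071 ≠ 0.7071, the equation fails at this point, so it cannot hold for all real values of x and y for which both sides are defined.
The correct expansion is sin(x+y) = sin(x)cos(y) + cos(x)sin(y); sine is not additive.

Conclusion: False.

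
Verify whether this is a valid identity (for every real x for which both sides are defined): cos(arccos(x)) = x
Claim: cos(arccos(x)) = x.
Reasoning: For -1 ≤ x ≤ 1 (where arccos is defined), arccos(x) is by definition an angle whose cosine equals x. Taking the cosine of that angle returns x. (Note the other order, arccos(cos x) = x, is NOT an identity.)
So the two sides agree for every real x for which both sides are defined.

Conclusion: Yes, this is an identity.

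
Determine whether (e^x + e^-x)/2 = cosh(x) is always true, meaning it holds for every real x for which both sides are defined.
Claim: (e^x + e^-x)/2 = cosh(x).
Reasoning: This is exactly the definition of the hyperbolic cosine: cosh(x) := (e^x + e^-x)/2.
So the two sides agree for every real x for which both sides are defined.

Conclusion: Yes, this is an identity.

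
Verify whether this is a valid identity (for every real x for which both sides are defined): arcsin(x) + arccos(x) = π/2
Claim: arcsin(x) + arccos(x) = π/2.
Reasoning: Both sides are defined for -1 ≤ x ≤ 1. Let θ = arcsin(x), so sin θ = x and θ ∈ [-π/2, π/2]. Then cos(π/2 - θ) = sin θ = x and π/2 - θ ∈ [0, π], which is exactly the range of arccos, so arccos(x) = π/2 - θ. Adding: arcsin(x) + arccos(x) = θ + (π/2 - θ) = π/2.
So the two sides agree for every real x for which both sides are defined.

Conclusion: Yes, this is an identity.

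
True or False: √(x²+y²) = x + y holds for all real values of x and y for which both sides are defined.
Claim: √(x²+y²) = x + y.
Test a specific point where both sides are defined: x = -1, y = -2.
LHS = √(x²+y²) ≈ 2.2361
RHS = x + y ≈ -3.0000
Since 2.2361 ≠ -3.0000, the equation fails at this point, so it cannot hold for all real values of x and y for which both sides are defined.
(x+y)² = x² + 2xy + y², not x² + y², so the square root does not split this way.

Conclusion: False.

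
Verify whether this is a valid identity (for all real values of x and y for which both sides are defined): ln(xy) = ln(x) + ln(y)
Yes, this is an identity.

Claim: ln(xy) = ln(x) + ln(y).
Reasoning: Both sides are simultaneously defined only when x, y > 0. Write x = e^p, y = e^q (p = ln x, q = ln y). Then xy = e^p · e^q = e^(p+q), so ln(xy) = p + q = ln(x) + ln(y).
So the two sides agree for all real values of x and y for which both sides are defined.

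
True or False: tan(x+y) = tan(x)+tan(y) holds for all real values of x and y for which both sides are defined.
Claim: tan(x+y) = tan(x)+tan(y).
Test a specific point where both sides are defined: x = π/4, y = -π/3.
LHS = tan(x+y) ≈ -0.2679
RHS = tan(x)+tan(y) ≈ -0.7321
Since -0.2679 ≠ -0.7321, the equation fails at this point, so it cannot hold for all real values of x and y for which both sides are defined.
The correct formula is tan(x+y) = (tan(x) + tan(y))/(1 - tan(x)tan(y)).

Conclusion: False.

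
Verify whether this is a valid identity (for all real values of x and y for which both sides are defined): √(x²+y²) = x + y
Claim: √(x²+y²) = x + y.
Test a specific point where both sides are defined: x = 1/2, y = 1/2.
LHS = √(x²+y²) ≈ 0.7071
RHS = x + y ≈ 1.0000
Since 0.7071 ≠ 1.0000, the equation fails at this point, so it cannot hold for all real values of x and y for which both sides are defined.
(x+y)² = x² + 2xy + y², not x² + y², so the square root does not split this way.

Conclusion: No, this is NOT an identity.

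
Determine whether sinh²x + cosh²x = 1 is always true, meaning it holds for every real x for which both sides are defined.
No, this is NOT an identity.

Claim: sinh²x + cosh²x = 1.
Test a specific point where both sides are defined: x = 4.
LHS = sinh²x + cosh²x ≈ 1490.4792
RHS = 1 ≈ 1.0000
Since 1490.4792 ≠ 1.0000, the equation fails at this point, so it cannot hold for every real x for which both sides are defined.
The correct hyperbolic identity is cosh²x - sinh²x = 1 (a difference); the sum sinh²x + cosh²x equals cosh(2x).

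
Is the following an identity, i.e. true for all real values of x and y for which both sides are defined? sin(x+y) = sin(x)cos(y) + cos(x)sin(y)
Claim: sin(x+y) = sin(x)cos(y) + cos(x)sin(y).
Reasoning: By Euler's formula e^(i(x+y)) = e^(ix)·e^(iy) = (cos x + i·sin x)(cos y + i·sin y). The imaginary part of the left side is sin(x+y); the imaginary part of the product is sin(x)cos(y) + cos(x)sin(y).
So the two sides agree for all real values of x and y for which both sides are defined.

Conclusion: Yes, this is an identity.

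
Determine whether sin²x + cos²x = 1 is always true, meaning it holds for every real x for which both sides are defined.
Claim: sin²x + cos²x = 1.
Reasoning: The point (cos x, sin x) lies on the unit circle X² + Y² = 1, so cos²x + sin²x = 1 for every real x.
So the two sides agree for every real x for which both sides are defined.

Conclusion: Yes, this is an identity.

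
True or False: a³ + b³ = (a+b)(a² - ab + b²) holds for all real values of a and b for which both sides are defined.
True.

Claim: a³ + b³ = (a+b)(a² - ab + b²).
Reasoning: Expand the right side: (a+b)(a² - ab + b²) = a³ - a²b + ab² + a²b - ab² + b³ = a³ + b³ (the middle terms cancel in pairs).
So the two sides agree for all real values of a and b for which both sides are defined.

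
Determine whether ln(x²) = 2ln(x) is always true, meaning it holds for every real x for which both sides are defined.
Yes, this is an identity.

Claim: ln(x²) = 2ln(x).
Reasoning: The right side requires x > 0. For x > 0, x² = (e^(ln x))² = e^(2ln x), so ln(x²) = 2ln(x). (For x < 0 the right side is undefined, so those values are outside the claim.)
So the two sides agree for every real x for which both sides are defined.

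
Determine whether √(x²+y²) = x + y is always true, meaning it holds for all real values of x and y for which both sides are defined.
No, this is NOT an identity.

Claim: √(x²+y²) = x + y.
Test a specific point where both sides are defined: x = 3/2, y = 1/2.
LHS = √(x²+y²) ≈ 1.5811
RHS = x + y ≈ 2.0000
Since 1.5811 ≠ 2.0000, the equation fails at this point, so it cannot hold for all real values of x and y for which both sides are defined.
(x+y)² = x² + 2xy + y², not x² + y², so the square root does not split this way.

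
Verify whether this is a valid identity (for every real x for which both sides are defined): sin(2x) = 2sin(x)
Claim: sin(2x) = 2sin(x).
Test a specific point where both sides are defined: x = 3π/4.
LHS = sin(2x) ≈ -1.0000
RHS = 2sin(x) ≈ 1.4142
Since -1.0000 ≠ 1.4142, the equation fails at this point, so it cannot hold for every real x for which both sides are defined.
The correct double-angle formula is sin(2x) = 2sin(x)cos(x).

Conclusion: No, this is NOT an identity.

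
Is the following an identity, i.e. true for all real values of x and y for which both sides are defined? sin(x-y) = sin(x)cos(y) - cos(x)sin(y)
Claim: sin(x-y) = sin(x)cos(y) - cos(x)sin(y).
Reasoning: Replace y by -y in sin(x+y) = sin(x)cos(y) + cos(x)sin(y) and use cos(-y) = cos(y), sin(-y) = -sin(y): sin(x-y) = sin(x)cos(y) - cos(x)sin(y).
So the two sides agree for all real values of x and y for which both sides are defined.

Conclusion: Yes, this is an identity.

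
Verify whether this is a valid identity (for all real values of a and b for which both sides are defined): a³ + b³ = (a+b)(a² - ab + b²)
Claim: a³ + b³ = (a+b)(a² - ab + b²).
Reasoning: Expand the right side: (a+b)(a² - ab + b²) = a³ - a²b + ab² + a²b - ab² + b³ = a³ + b³ (the middle terms cancel in pairs).
So the two sides agree for all real values of a and b for which both sides are defined.

Conclusion: Yes, this is an identity.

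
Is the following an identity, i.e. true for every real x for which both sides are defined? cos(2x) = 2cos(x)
No, this is NOT an identity.

Claim: cos(2x) = 2cos(x).
Test a specific point where both sides are defined: x = π/3.
LHS = cos(2x) ≈ -0.5000
RHS = 2cos(x) ≈ 1.0000
Since -0.5000 ≠ 1.0000, the equation fails at this point, so it cannot hold for every real x for which both sides are defined.
The correct double-angle formula is cos(2x) = cos²x - sin²x.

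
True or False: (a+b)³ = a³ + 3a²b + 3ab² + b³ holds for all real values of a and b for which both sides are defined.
Claim: (a+b)³ = a³ + 3a²b + 3ab² + b³.
Reasoning: (a+b)³ = (a+b)(a+b)² = (a+b)(a² + 2ab + b²) = a³ + 2a²b + ab² + a²b + 2ab² + b³ = a³ + 3a²b + 3ab² + b³.
So the two sides agree for all real values of a and b for which both sides are defined.

Conclusion: True.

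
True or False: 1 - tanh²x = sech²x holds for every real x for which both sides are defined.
Claim: 1 - tanh²x = sech²x.
Reasoning: Divide cosh²x - sinh²x = 1 through by cosh²x (never zero): 1 - tanh²x = 1/cosh²x = sech²x.
So the two sides agree for every real x for which both sides are defined.

Conclusion: True.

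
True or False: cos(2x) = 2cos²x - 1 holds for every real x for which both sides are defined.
Claim: cos(2x) = 2cos²x - 1.
Reasoning: cos(2x) = cos²x - sin²x. Replace sin²x by 1 - cos²x: cos²x - (1 - cos²x) = 2cos²x - 1.
So the two sides agree for every real x for which both sides are defined.

Conclusion: True.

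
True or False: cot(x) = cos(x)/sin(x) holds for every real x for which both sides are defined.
Claim: cot(x) = cos(x)/sin(x).
Reasoning: cot(x) is defined as 1/tan(x) = 1/(sin(x)/cos(x)) = cos(x)/sin(x), wherever sin(x) ≠ 0.
So the two sides agree for every real x for which both sides are defined.

Conclusion: True.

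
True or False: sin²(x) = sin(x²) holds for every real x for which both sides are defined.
False.

Claim: sin²(x) = sin(x²).
Test a specific point where both sides are defined: x = -π/2.
LHS = sin²(x) ≈ 1.0000
RHS = sin(x²) ≈ 0.6243
Since 1.0000 ≠ 0.6243, the equation fails at this point, so it cannot hold for every real x for which both sides are defined.
sin²(x) means (sin x)², squaring the output; sin(x²) squares the input. These are different functions.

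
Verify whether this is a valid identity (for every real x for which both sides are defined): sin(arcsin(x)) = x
Claim: sin(arcsin(x)) = x.
Reasoning: For -1 ≤ x ≤ 1 (where arcsin is defined), arcsin(x) is by definition an angle whose sine equals x. Taking the sine of that angle returns x. (Note the other order, arcsin(sin x) = x, is NOT an identity.)
So the two sides agree for every real x for which both sides are defined.

Conclusion: Yes, this is an identity.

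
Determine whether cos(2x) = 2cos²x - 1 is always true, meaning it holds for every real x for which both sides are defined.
Yes, this is an identity.

Claim: cos(2x) = 2cos²x - 1.
Reasoning: cos(2x) = cos²x - sin²x. Replace sin²x by 1 - cos²x: cos²x - (1 - cos²x) = 2cos²x - 1.
So the two sides agree for every real x for which both sides are defined.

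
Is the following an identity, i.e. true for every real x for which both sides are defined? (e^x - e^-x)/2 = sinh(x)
Claim: (e^x - e^-x)/2 = sinh(x).
Reasoning: This is exactly the definition of the hyperbolic sine: sinh(x) := (e^x - e^-x)/2.
So the two sides agree for every real x for which both sides are defined.

Conclusion: Yes, this is an identity.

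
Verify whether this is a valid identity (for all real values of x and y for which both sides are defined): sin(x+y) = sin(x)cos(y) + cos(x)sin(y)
Yes, this is an identity.

Claim: sin(x+y) = sin(x)cos(y) + cos(x)sin(y).
Reasoning: By Euler's formula e^(i(x+y)) = e^(ix)·e^(iy) = (cos x + i·sin x)(cos y + i·sin y). The imaginary part of the left side is sin(x+y); the imaginary part of the product is sin(x)cos(y) + cos(x)sin(y).
So the two sides agree for all real values of x and y for which both sides are defined.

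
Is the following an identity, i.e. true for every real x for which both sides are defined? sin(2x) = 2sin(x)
No, this is NOT an identity.

Claim: sin(2x) = 2sin(x).
Test a specific point where both sides are defined: x = -π/6.
LHS = sin(2x) ≈ -0.8660
RHS = 2sin(x) ≈ -1.0000
Since -0.8660 ≠ -1.0000, the equation fails at this point, so it cannot hold for every real x for which both sides are defined.
The correct double-angle formula is sin(2x) = 2sin(x)cos(x).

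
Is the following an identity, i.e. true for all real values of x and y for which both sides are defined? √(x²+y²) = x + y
No, this is NOT an identity.

Claim: √(x²+y²) = x + y.
Test a specific point where both sides are defined: x = 1/2, y = 4.
LHS = √(x²+y²) ≈ 4.0311
RHS = x + y ≈ 4.5000
Since 4.0311 ≠ 4.5000, the equation fails at this point, so it cannot hold for all real values of x and y for which both sides are defined.
(x+y)² = x² + 2xy + y², not x² + y², so the square root does not split this way.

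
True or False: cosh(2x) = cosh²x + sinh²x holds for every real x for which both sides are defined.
True.

Claim: cosh(2x) = cosh²x + sinh²x.
Reasoning: cosh²x = (e^(2x) + 2 + e^(-2x))/4 and sinh²x = (e^(2x) - 2 + e^(-2x))/4. Adding gives (2e^(2x) + 2e^(-2x))/4 = (e^(2x) + e^(-2x))/2 = cosh(2x).
So the two sides agree for every real x for which both sides are defined.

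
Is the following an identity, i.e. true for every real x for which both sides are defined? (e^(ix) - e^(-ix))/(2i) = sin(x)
Yes, this is an identity.

Claim: (e^(ix) - e^(-ix))/(2i) = sin(x).
Reasoning: By Euler's formula e^(ix) = cos(x) + i·sin(x) and e^(-ix) = cos(x) - i·sin(x). Subtracting cancels the cosine terms: e^(ix) - e^(-ix) = 2i·sin(x); divide by 2i.
So the two sides agree for every real x for which both sides are defined.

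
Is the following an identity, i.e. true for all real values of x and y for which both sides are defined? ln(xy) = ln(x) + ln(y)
Claim: ln(xy) = ln(x) + ln(y).
Reasoning: Both sides are simultaneously defined only when x, y > 0. Write x = e^p, y = e^q (p = ln x, q = ln y). Then xy = e^p · e^q = e^(p+q), so ln(xy) = p + q = ln(x) + ln(y).
So the two sides agree for all real values of x and y for which both sides are defined.

Conclusion: Yes, this is an identity.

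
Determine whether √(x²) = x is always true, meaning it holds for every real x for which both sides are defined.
Claim: √(x²) = x.
Test a specific point where both sides are defined: x = -1.
LHS = √(x²) ≈ 1.0000
RHS = x ≈ -1.0000
Since 1.0000 ≠ -1.0000, the equation fails at this point, so it cannot hold for every real x for which both sides are defined.
√(x²) = |x|, which differs from x whenever x < 0 (both sides are defined for every real x).

Conclusion: No, this is NOT an identity.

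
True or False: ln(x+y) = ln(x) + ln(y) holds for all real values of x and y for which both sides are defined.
Claim: ln(x+y) = ln(x) + ln(y).
Test a specific point where both sides are defined: x = 3, y = 2.
LHS = ln(x+y) ≈ 1.6094
RHS = ln(x) + ln(y) ≈ 1.7918
Since 1.6094 ≠ 1.7918, the equation fails at this point, so it cannot hold for all real values of x and y for which both sides are defined.
ln(x) + ln(y) = ln(xy), not ln(x+y).

Conclusion: False.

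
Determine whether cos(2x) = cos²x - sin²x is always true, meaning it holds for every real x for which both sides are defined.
Yes, this is an identity.

Claim: cos(2x) = cos²x - sin²x.
Reasoning: Put y = x in the addition formula cos(x+y) = cos(x)cos(y) - sin(x)sin(y): cos(2x) = cos²x - sin²x.
So the two sides agree for every real x for which both sides are defined.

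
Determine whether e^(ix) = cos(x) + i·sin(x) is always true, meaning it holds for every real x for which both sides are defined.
Claim: e^(ix) = cos(x) + i·sin(x).
Reasoning: Euler's formula. Expand e^(ix) = Σ (ix)^k / k!. Since i² = -1, the even-k terms are Σ (-1)^m x^(2m)/(2m)! = cos(x) and the odd-k terms are i · Σ (-1)^m x^(2m+1)/(2m+1)! = i·sin(x).
So the two sides agree for every real x for which both sides are defined.

Conclusion: Yes, this is an identity.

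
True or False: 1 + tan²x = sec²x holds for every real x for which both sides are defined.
True.

Claim: 1 + tan²x = sec²x.
Reasoning: Start from sin²x + cos²x = 1 and divide every term by cos²x (allowed wherever tan x and sec x are defined): tan²x + 1 = 1/cos²x = sec²x.
So the two sides agree for every real x for which both sides are defined.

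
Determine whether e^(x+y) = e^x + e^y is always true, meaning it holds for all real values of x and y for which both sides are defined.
No, this is NOT an identity.

Claim: e^(x+y) = e^x + e^y.
Test a specific point where both sides are defined: x = 4, y = 3/2.
LHS = e^(x+y) ≈ 244.6919
RHS = e^x + e^y ≈ 59.0798
Since 244.6919 ≠ 59.0798, the equation fails at this point, so it cannot hold for all real values of x and y for which both sides are defined.
The correct rule is e^(x+y) = e^x · e^y (a product, not a sum).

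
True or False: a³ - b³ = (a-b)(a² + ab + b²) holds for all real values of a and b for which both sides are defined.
True.

Claim: a³ - b³ = (a-b)(a² + ab + b²).
Reasoning: Expand the right side: (a-b)(a² + ab + b²) = a³ + a²b + ab² - a²b - ab² - b³ = a³ - b³ (the middle terms cancel in pairs).
So the two sides agree for all real values of a and b for which both sides are defined.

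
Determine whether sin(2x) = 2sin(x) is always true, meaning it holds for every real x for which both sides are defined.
No, this is NOT an identity.

Claim: sin(2x) = 2sin(x).
Test a specific point where both sides are defined: x = π/4.
LHS = sin(2x) ≈ 1.0000
RHS = 2sin(x) ≈ 1.4142
Since 1.0000 ≠ 1.4142, the equation fails at this point, so it cannot hold for every real x for which both sides are defined.
The correct double-angle formula is sin(2x) = 2sin(x)cos(x).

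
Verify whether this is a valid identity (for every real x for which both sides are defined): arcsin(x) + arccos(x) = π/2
Claim: arcsin(x) + arccos(x) = π/2.
Reasoning: Both sides are defined for -1 ≤ x ≤ 1. Let θ = arcsin(x), so sin θ = x and θ ∈ [-π/2, π/2]. Then cos(π/2 - θ) = sin θ = x and π/2 - θ ∈ [0, π], which is exactly the range of arccos, so arccos(x) = π/2 - θ. Adding: arcsin(x) + arccos(x) = θ + (π/2 - θ) = π/2.
So the two sides agree for every real x for which both sides are defined.

Conclusion: Yes, this is an identity.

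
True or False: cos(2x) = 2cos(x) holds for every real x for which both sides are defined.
False.

Claim: cos(2x) = 2cos(x).
Test a specific point where both sides are defined: x = 3π/4.
LHS = cos(2x) ≈ 0.0000
RHS = 2cos(x) ≈ -1.4142
Since 0.0000 ≠ -1.4142, the equation fails at this point, so it cannot hold for every real x for which both sides are defined.
The correct double-angle formula is cos(2x) = cos²x - sin²x.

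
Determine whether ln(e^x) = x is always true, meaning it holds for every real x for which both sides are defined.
Claim: ln(e^x) = x.
Reasoning: ln is the inverse of the exponential: ln(e^x) asks for the exponent p with e^p = e^x, and since e^p is one-to-one that exponent is p = x.
So the two sides agree for every real x for which both sides are defined.

Conclusion: Yes, this is an identity.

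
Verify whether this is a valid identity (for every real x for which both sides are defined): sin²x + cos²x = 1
Claim: sin²x + cos²x = 1.
Reasoning: The point (cos x, sin x) lies on the unit circle X² + Y² = 1, so cos²x + sin²x = 1 for every real x.
So the two sides agree for every real x for which both sides are defined.

Conclusion: Yes, this is an identity.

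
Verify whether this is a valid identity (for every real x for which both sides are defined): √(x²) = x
Claim: √(x²) = x.
Test a specific point where both sides are defined: x = -2.
LHS = √(x²) ≈ 2.0000
RHS = x ≈ -2.0000
Since 2.0000 ≠ -2.0000, the equation fails at this point, so it cannot hold for every real x for which both sides are defined.
√(x²) = |x|, which differs from x whenever x < 0 (both sides are defined for every real x).

Conclusion: No, this is NOT an identity.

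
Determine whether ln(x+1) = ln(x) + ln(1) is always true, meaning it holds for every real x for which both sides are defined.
Claim: ln(x+1) = ln(x) + ln(1).
Test a specific point where both sides are defined: x = 3.
LHS = ln(x+1) ≈ 1.3863
RHS = ln(x) + ln(1) ≈ 1.0986
Since 1.3863 ≠ 1.0986, the equation fails at this point, so it cannot hold for every real x for which both sides are defined.
ln(1) = 0, so the right side is just ln(x), which differs from ln(x+1).

Conclusion: No, this is NOT an identity.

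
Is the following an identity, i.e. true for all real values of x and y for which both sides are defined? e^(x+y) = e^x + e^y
No, this is NOT an identity.

Claim: e^(x+y) = e^x + e^y.
Test a specific point where both sides are defined: x = -2, y = 5.
LHS = e^(x+y) ≈ 20.0855
RHS = e^x + e^y ≈ 148.5485
Since 20.0855 ≠ 148.5485, the equation fails at this point, so it cannot hold for all real values of x and y for which both sides are defined.
The correct rule is e^(x+y) = e^x · e^y (a product, not a sum).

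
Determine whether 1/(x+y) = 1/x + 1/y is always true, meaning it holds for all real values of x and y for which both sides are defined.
Claim: 1/(x+y) = 1/x + 1/y.
Test a specific point where both sides are defined: x = 5, y = 1/2.
LHS = 1/(x+y) ≈ 0.1818
RHS = 1/x + 1/y ≈ 2.2000
Since 0.1818 ≠ 2.2000, the equation fails at this point, so it cannot hold for all real values of x and y for which both sides are defined.
1/x + 1/y = (x+y)/(xy), which is not 1/(x+y).

Conclusion: No, this is NOT an identity.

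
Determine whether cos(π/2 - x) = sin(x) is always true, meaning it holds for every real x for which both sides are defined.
Claim: cos(π/2 - x) = sin(x).
Reasoning: Use cos(u - v) = cos(u)cos(v) + sin(u)sin(v) with u = π/2, v = x: cos(π/2)cos(x) + sin(π/2)sin(x) = 0·cos(x) + 1·sin(x) = sin(x).
So the two sides agree for every real x for which both sides are defined.

Conclusion: Yes, this is an identity.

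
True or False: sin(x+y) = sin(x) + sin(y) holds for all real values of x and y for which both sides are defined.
Claim: sin(x+y) = sin(x) + sin(y).
Test a specific point where both sides are defined: x = π/4, y = -π/6.
LHS = sin(x+y) ≈ 0.2588
RHS = sin(x) + sin(y) ≈ 0.2071
Since 0.2588 ≠ 0.2071, the equation fails at this point, so it cannot hold for all real values of x and y for which both sides are defined.
The correct expansion is sin(x+y) = sin(x)cos(y) + cos(x)sin(y); sine is not additive.

Conclusion: False.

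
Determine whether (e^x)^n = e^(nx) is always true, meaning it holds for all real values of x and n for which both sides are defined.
Yes, this is an identity.

Claim: (e^x)^n = e^(nx).
Reasoning: e^x is a positive real number, and for a positive base B and real exponent n, B^n = e^(n·ln B). With B = e^x, ln B = x, so (e^x)^n = e^(n·x).
So the two sides agree for all real values of x and n for which both sides are defined.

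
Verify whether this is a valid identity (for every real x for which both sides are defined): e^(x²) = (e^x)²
Claim: e^(x²) = (e^x)².
Test a specific point where both sides are defined: x = -3.
LHS = e^(x²) ≈ 8103.0839
RHS = (e^x)² ≈ 0.0025
Since 8103.0839 ≠ 0.0025, the equation fails at this point, so it cannot hold for every real x for which both sides are defined.
(e^x)² = e^(2x), and 2x ≠ x² in general.

Conclusion: No, this is NOT an identity.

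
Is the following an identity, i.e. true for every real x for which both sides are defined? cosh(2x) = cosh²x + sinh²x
Claim: cosh(2x) = cosh²x + sinh²x.
Reasoning: cosh²x = (e^(2x) + 2 + e^(-2x))/4 and sinh²x = (e^(2x) - 2 + e^(-2x))/4. Adding gives (2e^(2x) + 2e^(-2x))/4 = (e^(2x) + e^(-2x))/2 = cosh(2x).
So the two sides agree for every real x for which both sides are defined.

Conclusion: Yes, this is an identity.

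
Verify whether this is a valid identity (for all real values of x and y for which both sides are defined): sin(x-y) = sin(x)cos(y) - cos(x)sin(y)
Claim: sin(x-y) = sin(x)cos(y) - cos(x)sin(y).
Reasoning: Replace y by -y in sin(x+y) = sin(x)cos(y) + cos(x)sin(y) and use cos(-y) = cos(y), sin(-y) = -sin(y): sin(x-y) = sin(x)cos(y) - cos(x)sin(y).
So the two sides agree for all real values of x and y for which both sides are defined.

Conclusion: Yes, this is an identity.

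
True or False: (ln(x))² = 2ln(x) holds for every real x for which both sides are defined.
Claim: (ln(x))² = 2ln(x).
Test a specific point where both sides are defined: x = 5.
LHS = (ln(x))² ≈ 2.5903
RHS = 2ln(x) ≈ 3.2189
Since 2.5903 ≠ 3.2189, the equation fails at this point, so it cannot hold for every real x for which both sides are defined.
2ln(x) equals ln(x²), which is not the same as (ln x)².

Conclusion: False.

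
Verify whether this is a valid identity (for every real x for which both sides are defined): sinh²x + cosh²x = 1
No, this is NOT an identity.

Claim: sinh²x + cosh²x = 1.
Test a specific point where both sides are defined: x = 3/2.
LHS = sinh²x + cosh²x ≈ 10.0677
RHS = 1 ≈ 1.0000
Since 10.0677 ≠ 1.0000, the equation fails at this point, so it cannot hold for every real x for which both sides are defined.
The correct hyperbolic identity is cosh²x - sinh²x = 1 (a difference); the sum sinh²x + cosh²x equals cosh(2x).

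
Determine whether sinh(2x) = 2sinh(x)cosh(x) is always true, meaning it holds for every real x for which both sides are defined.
Yes, this is an identity.

Claim: sinh(2x) = 2sinh(x)cosh(x).
Reasoning: 2sinh(x)cosh(x) = 2 · (e^x - e^-x)/2 · (e^x + e^-x)/2 = (e^(2x) - e^(-2x))/2 = sinh(2x).
So the two sides agree for every real x for which both sides are defined.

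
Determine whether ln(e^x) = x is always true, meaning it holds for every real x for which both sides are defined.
Yes, this is an identity.

Claim: ln(e^x) = x.
Reasoning: ln is the inverse of the exponential: ln(e^x) asks for the exponent p with e^p = e^x, and since e^p is one-to-one that exponent is p = x.
So the two sides agree for every real x for which both sides are defined.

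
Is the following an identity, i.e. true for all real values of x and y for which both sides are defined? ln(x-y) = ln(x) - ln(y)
No, this is NOT an identity.

Claim: ln(x-y) = ln(x) - ln(y).
Test a specific point where both sides are defined: x = 5, y = 3/2.
LHS = ln(x-y) ≈ 1.2528
RHS = ln(x) - ln(y) ≈ 1.2040
Since 1.2528 ≠ 1.2040, the equation fails at this point, so it cannot hold for all real values of x and y for which both sides are defined.
ln(x) - ln(y) = ln(x/y), not ln(x-y).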